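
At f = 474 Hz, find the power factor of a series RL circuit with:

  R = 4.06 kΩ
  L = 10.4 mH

Step 1 — Angular frequency: ω = 2π·f = 2π·474 = 2978 rad/s.
Step 2 — Component impedances:
  R: Z = R = 4060 Ω
  L: Z = jωL = j·2978·0.0104 = 0 + j30.97 Ω
Step 3 — Series combination: Z_total = R + L = 4060 + j30.97 Ω = 4060∠0.4° Ω.
Step 4 — Power factor: PF = cos(φ) = Re(Z)/|Z| = 4060/4060 = 1.
Step 5 — Type: Im(Z) = 30.97 ⇒ lagging (phase φ = 0.4°).

PF = 1 (lagging, φ = 0.4°)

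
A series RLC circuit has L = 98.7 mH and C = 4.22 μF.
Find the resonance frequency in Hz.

Step 1 — Resonance condition Im(Z)=0 gives ω₀ = 1/√(LC).
Step 2 — ω₀ = 1/√(0.0987·4.22e-06) = 1549 rad/s.
Step 3 — f₀ = ω₀/(2π) = 246.6 Hz.

f₀ = 246.6 Hz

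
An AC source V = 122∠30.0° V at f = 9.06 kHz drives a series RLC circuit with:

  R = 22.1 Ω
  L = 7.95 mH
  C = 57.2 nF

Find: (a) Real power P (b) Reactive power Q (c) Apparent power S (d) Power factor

Step 1 — Angular frequency: ω = 2π·f = 2π·9060 = 5.693e+04 rad/s.
Step 2 — Component impedances:
  R: Z = R = 22.1 Ω
  L: Z = jωL = j·5.693e+04·0.00795 = 0 + j452.6 Ω
  C: Z = 1/(jωC) = -j/(ω·C) = 0 - j307.1 Ω
Step 3 — Series combination: Z_total = R + L + C = 22.1 + j145.4 Ω = 147.1∠81.4° Ω.
Step 4 — Source phasor: V = 122∠30.0° V = 105.7 + j61 V.
Step 5 — Current: I = V / Z = 0.5178 - j0.6477 A = 0.8293∠-51.4° A.
Step 6 — Complex power: S = V·I* = 15.2 + j100 VA.
Step 7 — Real power: P = Re(S) = 15.2 W.
Step 8 — Reactive power: Q = Im(S) = 100 VAR.
Step 9 — Apparent power: |S| = 101.2 VA.
Step 10 — Power factor: PF = P/|S| = 0.1502 (lagging).

(a) P = 15.2 W  (b) Q = 100 VAR  (c) S = 101.2 VA  (d) PF = 0.1502 (lagging)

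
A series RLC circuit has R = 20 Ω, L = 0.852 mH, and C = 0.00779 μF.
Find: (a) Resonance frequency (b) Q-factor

Step 1 — Resonance condition Im(Z)=0 gives ω₀ = 1/√(LC).
Step 2 — ω₀ = 1/√(0.000852·7.79e-09) = 3.882e+05 rad/s.
Step 3 — f₀ = ω₀/(2π) = 6.178e+04 Hz.
Step 4 — Series Q: Q = ω₀L/R = 3.882e+05·0.000852/20 = 16.54.

(a) f₀ = 6.178e+04 Hz  (b) Q = 16.54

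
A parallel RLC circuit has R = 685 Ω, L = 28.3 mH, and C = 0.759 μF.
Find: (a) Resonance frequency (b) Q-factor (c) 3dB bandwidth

Step 1 — Resonance: ω₀ = 1/√(LC) = 1/√(0.0283·7.59e-07) = 6823 rad/s.
Step 2 — f₀ = ω₀/(2π) = 1086 Hz.
Step 3 — Parallel Q: Q = R/(ω₀L) = 685/(6823·0.0283) = 3.547.
Step 4 — Bandwidth: Δω = ω₀/Q = 1923 rad/s; BW = Δω/(2π) = 306.1 Hz.

(a) f₀ = 1086 Hz  (b) Q = 3.547  (c) BW = 306.1 Hz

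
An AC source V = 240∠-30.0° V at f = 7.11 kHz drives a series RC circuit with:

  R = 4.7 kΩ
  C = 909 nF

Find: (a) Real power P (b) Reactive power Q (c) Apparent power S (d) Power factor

Step 1 — Angular frequency: ω = 2π·f = 2π·7110 = 4.467e+04 rad/s.
Step 2 — Component impedances:
  R: Z = R = 4700 Ω
  C: Z = 1/(jωC) = -j/(ω·C) = 0 - j24.63 Ω
Step 3 — Series combination: Z_total = R + C = 4700 - j24.63 Ω = 4700∠-0.3° Ω.
Step 4 — Source phasor: V = 240∠-30.0° V = 207.8 - j120 V.
Step 5 — Current: I = V / Z = 0.04436 - j0.0253 A = 0.05106∠-29.7° A.
Step 6 — Complex power: S = V·I* = 12.25 - j0.06421 VA.
Step 7 — Real power: P = Re(S) = 12.25 W.
Step 8 — Reactive power: Q = Im(S) = -0.06421 VAR.
Step 9 — Apparent power: |S| = 12.26 VA.
Step 10 — Power factor: PF = P/|S| = 1 (leading).

(a) P = 12.25 W  (b) Q = -0.06421 VAR  (c) S = 12.26 VA  (d) PF = 1 (leading)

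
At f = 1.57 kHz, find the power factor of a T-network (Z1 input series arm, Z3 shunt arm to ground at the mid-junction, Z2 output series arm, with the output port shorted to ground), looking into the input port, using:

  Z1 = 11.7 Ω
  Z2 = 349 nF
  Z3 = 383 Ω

Step 1 — Angular frequency: ω = 2π·f = 2π·1570 = 9865 rad/s.
Step 2 — Component impedances:
  Z1: Z = R = 11.7 Ω
  Z2: Z = 1/(jωC) = -j/(ω·C) = 0 - j290.5 Ω
  Z3: Z = R = 383 Ω
Step 3 — With the output port shorted to ground, the output series arm Z2 runs from the junction to ground; the shunt arm Z3 also runs from the junction to ground. They appear in parallel: Z3 || Z2 = 139.9 - j184.4 Ω.
Step 4 — Series with input arm Z1: Z_in = Z1 + (Z3 || Z2) = 151.6 - j184.4 Ω = 238.7∠-50.6° Ω.
Step 5 — Power factor: PF = cos(φ) = Re(Z)/|Z| = 151.55/238.69 = 0.6349.
Step 6 — Type: Im(Z) = -184.4 ⇒ leading (phase φ = -50.6°).

PF = 0.6349 (leading, φ = -50.6°)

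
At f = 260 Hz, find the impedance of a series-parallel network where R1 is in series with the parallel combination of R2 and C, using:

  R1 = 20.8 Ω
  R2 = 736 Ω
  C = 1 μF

Step 1 — Angular frequency: ω = 2π·f = 2π·260 = 1634 rad/s.
Step 2 — Component impedances:
  R1: Z = R = 20.8 Ω
  R2: Z = R = 736 Ω
  C: Z = 1/(jωC) = -j/(ω·C) = 0 - j612.1 Ω
Step 3 — Parallel branch: R2 || C = 1/(1/R2 + 1/C) = 300.9 - j361.8 Ω.
Step 4 — Series with R1: Z_total = R1 + (R2 || C) = 321.7 - j361.8 Ω = 484.2∠-48.4° Ω.

Z = 321.7 - j361.8 Ω = 484.2∠-48.4° Ω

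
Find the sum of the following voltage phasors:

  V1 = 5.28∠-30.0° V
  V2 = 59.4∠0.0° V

Step 1 — Convert each phasor to rectangular form:
  V1 = 5.28·(cos(-30.0°) + j·sin(-30.0°)) = 4.573 - j2.64 V
  V2 = 59.4·(cos(0.0°) + j·sin(0.0°)) = 59.4 V
Step 2 — Sum components: V_total = 63.97 - j2.64 V.
Step 3 — Convert to polar: |V_total| = 64.03 V, ∠V_total = -2.4°.

V_total = 64.03∠-2.4° V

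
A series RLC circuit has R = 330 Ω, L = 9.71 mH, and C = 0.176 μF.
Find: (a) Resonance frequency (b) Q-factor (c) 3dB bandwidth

Step 1 — Resonance condition Im(Z)=0 gives ω₀ = 1/√(LC).
Step 2 — ω₀ = 1/√(0.00971·1.76e-07) = 2.419e+04 rad/s.
Step 3 — f₀ = ω₀/(2π) = 3850 Hz.
Step 4 — Series Q: Q = ω₀L/R = 2.419e+04·0.00971/330 = 0.7118.
Step 5 — 3dB bandwidth: Δω = ω₀/Q = 3.399e+04 rad/s; BW = Δω/(2π) = 5409 Hz.

(a) f₀ = 3850 Hz  (b) Q = 0.7118  (c) BW = 5409 Hz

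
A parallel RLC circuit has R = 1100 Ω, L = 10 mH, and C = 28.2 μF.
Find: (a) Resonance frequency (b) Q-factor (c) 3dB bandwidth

Step 1 — Resonance: ω₀ = 1/√(LC) = 1/√(0.01·2.82e-05) = 1883 rad/s.
Step 2 — f₀ = ω₀/(2π) = 299.7 Hz.
Step 3 — Parallel Q: Q = R/(ω₀L) = 1100/(1883·0.01) = 58.41.
Step 4 — Bandwidth: Δω = ω₀/Q = 32.24 rad/s; BW = Δω/(2π) = 5.131 Hz.

(a) f₀ = 299.7 Hz  (b) Q = 58.41  (c) BW = 5.131 Hz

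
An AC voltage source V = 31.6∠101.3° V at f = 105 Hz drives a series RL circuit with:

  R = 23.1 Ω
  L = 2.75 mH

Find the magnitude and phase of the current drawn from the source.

Step 1 — Angular frequency: ω = 2π·f = 2π·105 = 659.7 rad/s.
Step 2 — Component impedances:
  R: Z = R = 23.1 Ω
  L: Z = jωL = j·659.7·0.00275 = 0 + j1.814 Ω
Step 3 — Series combination: Z_total = R + L = 23.1 + j1.814 Ω = 23.17∠4.5° Ω.
Step 4 — Source phasor: V = 31.6∠101.3° V = -6.192 + j30.99 V.
Step 5 — Ohm's law: I = V / Z_total = (-6.192 + j30.99) / (23.1 + j1.814) = -0.1617 + j1.354 A.
Step 6 — Convert to polar: |I| = 1.364 A, ∠I = 96.8°.

I = 1.364∠96.8° A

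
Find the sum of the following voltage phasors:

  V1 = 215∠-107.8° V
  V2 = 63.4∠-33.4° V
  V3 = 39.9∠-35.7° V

Step 1 — Convert each phasor to rectangular form:
  V1 = 215·(cos(-107.8°) + j·sin(-107.8°)) = -65.72 - j204.7 V
  V2 = 63.4·(cos(-33.4°) + j·sin(-33.4°)) = 52.93 - j34.9 V
  V3 = 39.9·(cos(-35.7°) + j·sin(-35.7°)) = 32.4 - j23.28 V
Step 2 — Sum components: V_total = 19.61 - j262.9 V.
Step 3 — Convert to polar: |V_total| = 263.6 V, ∠V_total = -85.7°.

V_total = 263.6∠-85.7° V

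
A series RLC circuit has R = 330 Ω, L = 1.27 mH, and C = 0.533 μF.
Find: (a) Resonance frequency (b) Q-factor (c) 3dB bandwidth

Step 1 — Resonance: ω₀ = 1/√(LC) = 1/√(0.00127·5.33e-07) = 3.844e+04 rad/s.
Step 2 — f₀ = ω₀/(2π) = 6117 Hz.
Step 3 — Series Q: Q = ω₀L/R = 3.844e+04·0.00127/330 = 0.1479.
Step 4 — Bandwidth: Δω = ω₀/Q = 2.598e+05 rad/s; BW = Δω/(2π) = 4.136e+04 Hz.

(a) f₀ = 6117 Hz  (b) Q = 0.1479  (c) BW = 4.136e+04 Hz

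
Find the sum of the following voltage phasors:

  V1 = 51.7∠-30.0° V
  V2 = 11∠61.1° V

Step 1 — Convert each phasor to rectangular form:
  V1 = 51.7·(cos(-30.0°) + j·sin(-30.0°)) = 44.77 - j25.85 V
  V2 = 11·(cos(61.1°) + j·sin(61.1°)) = 5.316 + j9.63 V
Step 2 — Sum components: V_total = 50.09 - j16.22 V.
Step 3 — Convert to polar: |V_total| = 52.65 V, ∠V_total = -17.9°.

V_total = 52.65∠-17.9° V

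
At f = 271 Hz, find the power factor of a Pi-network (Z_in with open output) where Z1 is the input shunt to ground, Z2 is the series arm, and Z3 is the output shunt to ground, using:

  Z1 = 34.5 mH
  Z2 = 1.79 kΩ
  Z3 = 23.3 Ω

Step 1 — Angular frequency: ω = 2π·f = 2π·271 = 1703 rad/s.
Step 2 — Component impedances:
  Z1: Z = jωL = j·1703·0.0345 = 0 + j58.74 Ω
  Z2: Z = R = 1790 Ω
  Z3: Z = R = 23.3 Ω
Step 3 — With open output, the series arm Z2 and the output shunt Z3 appear in series to ground: Z2 + Z3 = 1813 Ω.
Step 4 — Parallel with input shunt Z1: Z_in = Z1 || (Z2 + Z3) = 1.901 + j58.68 Ω = 58.71∠88.1° Ω.
Step 5 — Power factor: PF = cos(φ) = Re(Z)/|Z| = 1.901/58.71 = 0.03238.
Step 6 — Type: Im(Z) = 58.68 ⇒ lagging (phase φ = 88.1°).

PF = 0.03238 (lagging, φ = 88.1°)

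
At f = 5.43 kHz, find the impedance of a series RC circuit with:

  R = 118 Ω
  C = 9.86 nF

Step 1 — Angular frequency: ω = 2π·f = 2π·5430 = 3.412e+04 rad/s.
Step 2 — Component impedances:
  R: Z = R = 118 Ω
  C: Z = 1/(jωC) = -j/(ω·C) = 0 - j2973 Ω
Step 3 — Series combination: Z_total = R + C = 118 - j2973 Ω = 2975∠-87.7° Ω.

Z = 118 - j2973 Ω = 2975∠-87.7° Ω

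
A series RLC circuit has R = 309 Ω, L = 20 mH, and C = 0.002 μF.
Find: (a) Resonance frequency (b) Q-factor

Step 1 — Resonance condition Im(Z)=0 gives ω₀ = 1/√(LC).
Step 2 — ω₀ = 1/√(0.02·2e-09) = 1.581e+05 rad/s.
Step 3 — f₀ = ω₀/(2π) = 2.516e+04 Hz.
Step 4 — Series Q: Q = ω₀L/R = 1.581e+05·0.02/309 = 10.23.

(a) f₀ = 2.516e+04 Hz  (b) Q = 10.23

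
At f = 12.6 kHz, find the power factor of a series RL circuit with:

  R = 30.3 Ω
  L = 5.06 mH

Step 1 — Angular frequency: ω = 2π·f = 2π·1.26e+04 = 7.917e+04 rad/s.
Step 2 — Component impedances:
  R: Z = R = 30.3 Ω
  L: Z = jωL = j·7.917e+04·0.00506 = 0 + j400.6 Ω
Step 3 — Series combination: Z_total = R + L = 30.3 + j400.6 Ω = 401.7∠85.7° Ω.
Step 4 — Power factor: PF = cos(φ) = Re(Z)/|Z| = 30.3/401.74 = 0.07542.
Step 5 — Type: Im(Z) = 400.6 ⇒ lagging (phase φ = 85.7°).

PF = 0.07542 (lagging, φ = 85.7°)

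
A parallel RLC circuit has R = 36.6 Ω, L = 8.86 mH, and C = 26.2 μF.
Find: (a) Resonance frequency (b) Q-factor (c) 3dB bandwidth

Step 1 — Resonance: ω₀ = 1/√(LC) = 1/√(0.00886·2.62e-05) = 2076 rad/s.
Step 2 — f₀ = ω₀/(2π) = 330.3 Hz.
Step 3 — Parallel Q: Q = R/(ω₀L) = 36.6/(2076·0.00886) = 1.99.
Step 4 — Bandwidth: Δω = ω₀/Q = 1043 rad/s; BW = Δω/(2π) = 166 Hz.

(a) f₀ = 330.3 Hz  (b) Q = 1.99  (c) BW = 166 Hz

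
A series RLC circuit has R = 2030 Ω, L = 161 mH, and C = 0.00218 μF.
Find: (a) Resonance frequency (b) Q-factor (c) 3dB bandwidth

Step 1 — Resonance condition Im(Z)=0 gives ω₀ = 1/√(LC).
Step 2 — ω₀ = 1/√(0.161·2.18e-09) = 5.338e+04 rad/s.
Step 3 — f₀ = ω₀/(2π) = 8495 Hz.
Step 4 — Series Q: Q = ω₀L/R = 5.338e+04·0.161/2030 = 4.233.
Step 5 — 3dB bandwidth: Δω = ω₀/Q = 1.261e+04 rad/s; BW = Δω/(2π) = 2007 Hz.

(a) f₀ = 8495 Hz  (b) Q = 4.233  (c) BW = 2007 Hz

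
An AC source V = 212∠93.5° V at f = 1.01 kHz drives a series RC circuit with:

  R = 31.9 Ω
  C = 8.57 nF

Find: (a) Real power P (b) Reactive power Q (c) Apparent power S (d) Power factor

Step 1 — Angular frequency: ω = 2π·f = 2π·1010 = 6346 rad/s.
Step 2 — Component impedances:
  R: Z = R = 31.9 Ω
  C: Z = 1/(jωC) = -j/(ω·C) = 0 - j1.839e+04 Ω
Step 3 — Series combination: Z_total = R + C = 31.9 - j1.839e+04 Ω = 1.839e+04∠-89.9° Ω.
Step 4 — Source phasor: V = 212∠93.5° V = -12.94 + j211.6 V.
Step 5 — Current: I = V / Z = -0.01151 - j0.0006839 A = 0.01153∠-176.6° A.
Step 6 — Complex power: S = V·I* = 0.004241 - j2.444 VA.
Step 7 — Real power: P = Re(S) = 0.004241 W.
Step 8 — Reactive power: Q = Im(S) = -2.444 VAR.
Step 9 — Apparent power: |S| = 2.444 VA.
Step 10 — Power factor: PF = P/|S| = 0.001735 (leading).

(a) P = 0.004241 W  (b) Q = -2.444 VAR  (c) S = 2.444 VA  (d) PF = 0.001735 (leading)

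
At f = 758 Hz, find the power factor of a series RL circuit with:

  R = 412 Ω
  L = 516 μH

Step 1 — Angular frequency: ω = 2π·f = 2π·758 = 4763 rad/s.
Step 2 — Component impedances:
  R: Z = R = 412 Ω
  L: Z = jωL = j·4763·0.000516 = 0 + j2.458 Ω
Step 3 — Series combination: Z_total = R + L = 412 + j2.458 Ω = 412∠0.3° Ω.
Step 4 — Power factor: PF = cos(φ) = Re(Z)/|Z| = 412/412 = 1.
Step 5 — Type: Im(Z) = 2.458 ⇒ lagging (phase φ = 0.3°).

PF = 1 (lagging, φ = 0.3°)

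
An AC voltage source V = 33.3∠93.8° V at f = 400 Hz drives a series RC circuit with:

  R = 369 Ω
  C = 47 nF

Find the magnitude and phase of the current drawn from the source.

Step 1 — Angular frequency: ω = 2π·f = 2π·400 = 2513 rad/s.
Step 2 — Component impedances:
  R: Z = R = 369 Ω
  C: Z = 1/(jωC) = -j/(ω·C) = 0 - j8466 Ω
Step 3 — Series combination: Z_total = R + C = 369 - j8466 Ω = 8474∠-87.5° Ω.
Step 4 — Source phasor: V = 33.3∠93.8° V = -2.207 + j33.23 V.
Step 5 — Ohm's law: I = V / Z_total = (-2.207 + j33.23) / (369 - j8466) = -0.003929 - j8.944e-05 A.
Step 6 — Convert to polar: |I| = 0.00393 A, ∠I = -178.7°.

I = 0.00393∠-178.7° A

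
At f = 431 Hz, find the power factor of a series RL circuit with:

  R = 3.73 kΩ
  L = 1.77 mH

Step 1 — Angular frequency: ω = 2π·f = 2π·431 = 2708 rad/s.
Step 2 — Component impedances:
  R: Z = R = 3730 Ω
  L: Z = jωL = j·2708·0.00177 = 0 + j4.793 Ω
Step 3 — Series combination: Z_total = R + L = 3730 + j4.793 Ω = 3730∠0.1° Ω.
Step 4 — Power factor: PF = cos(φ) = Re(Z)/|Z| = 3730/3730 = 1.
Step 5 — Type: Im(Z) = 4.793 ⇒ lagging (phase φ = 0.1°).

PF = 1 (lagging, φ = 0.1°)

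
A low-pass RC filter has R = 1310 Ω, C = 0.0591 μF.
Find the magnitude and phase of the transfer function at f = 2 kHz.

Step 1 — Angular frequency: ω = 2π·2000 = 1.257e+04 rad/s.
Step 2 — Transfer function: H(jω) = 1/(1 + jωRC).
Step 3 — Denominator: 1 + jωRC = 1 + j·1.257e+04·1310·5.91e-08 = 1 + j0.9729.
Step 4 — H = 0.5137 - j0.4998.
Step 5 — Magnitude: |H| = 0.7168 (-2.9 dB); phase: φ = -44.2°.

|H| = 0.7168 (-2.9 dB), φ = -44.2°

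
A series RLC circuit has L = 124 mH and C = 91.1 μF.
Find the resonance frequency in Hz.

Step 1 — Resonance condition Im(Z)=0 gives ω₀ = 1/√(LC).
Step 2 — ω₀ = 1/√(0.124·9.11e-05) = 297.5 rad/s.
Step 3 — f₀ = ω₀/(2π) = 47.35 Hz.

f₀ = 47.35 Hz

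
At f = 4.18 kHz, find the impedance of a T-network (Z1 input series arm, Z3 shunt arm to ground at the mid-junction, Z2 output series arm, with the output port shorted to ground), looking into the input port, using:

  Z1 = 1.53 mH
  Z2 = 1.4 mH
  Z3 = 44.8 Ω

Step 1 — Angular frequency: ω = 2π·f = 2π·4180 = 2.626e+04 rad/s.
Step 2 — Component impedances:
  Z1: Z = jωL = j·2.626e+04·0.00153 = 0 + j40.18 Ω
  Z2: Z = jωL = j·2.626e+04·0.0014 = 0 + j36.77 Ω
  Z3: Z = R = 44.8 Ω
Step 3 — With the output port shorted to ground, the output series arm Z2 runs from the junction to ground; the shunt arm Z3 also runs from the junction to ground. They appear in parallel: Z3 || Z2 = 18.03 + j21.97 Ω.
Step 4 — Series with input arm Z1: Z_in = Z1 + (Z3 || Z2) = 18.03 + j62.15 Ω = 64.72∠73.8° Ω.

Z = 18.03 + j62.15 Ω = 64.72∠73.8° Ω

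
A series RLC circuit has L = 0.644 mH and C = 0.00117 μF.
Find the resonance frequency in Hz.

Step 1 — Resonance condition Im(Z)=0 gives ω₀ = 1/√(LC).
Step 2 — ω₀ = 1/√(0.000644·1.17e-09) = 1.152e+06 rad/s.
Step 3 — f₀ = ω₀/(2π) = 1.834e+05 Hz.

f₀ = 1.834e+05 Hz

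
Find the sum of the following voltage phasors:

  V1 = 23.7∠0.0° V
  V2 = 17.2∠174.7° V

Step 1 — Convert each phasor to rectangular form:
  V1 = 23.7·(cos(0.0°) + j·sin(0.0°)) = 23.7 V
  V2 = 17.2·(cos(174.7°) + j·sin(174.7°)) = -17.13 + j1.589 V
Step 2 — Sum components: V_total = 6.574 + j1.589 V.
Step 3 — Convert to polar: |V_total| = 6.763 V, ∠V_total = 13.6°.

V_total = 6.763∠13.6° V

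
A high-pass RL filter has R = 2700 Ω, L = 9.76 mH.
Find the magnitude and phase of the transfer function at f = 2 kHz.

Step 1 — Angular frequency: ω = 2π·2000 = 1.257e+04 rad/s.
Step 2 — Transfer function: H(jω) = jωL/(R + jωL).
Step 3 — Numerator jωL = j·122.6; denominator R + jωL = 2700 + j122.6.
Step 4 — H = 0.002059 + j0.04533.
Step 5 — Magnitude: |H| = 0.04538 (-26.9 dB); phase: φ = 87.4°.

|H| = 0.04538 (-26.9 dB), φ = 87.4°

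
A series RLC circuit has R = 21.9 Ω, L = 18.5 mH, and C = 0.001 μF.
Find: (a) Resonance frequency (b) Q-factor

Step 1 — Resonance condition Im(Z)=0 gives ω₀ = 1/√(LC).
Step 2 — ω₀ = 1/√(0.0185·1e-09) = 2.325e+05 rad/s.
Step 3 — f₀ = ω₀/(2π) = 3.7e+04 Hz.
Step 4 — Series Q: Q = ω₀L/R = 2.325e+05·0.0185/21.9 = 196.4.

(a) f₀ = 3.7e+04 Hz  (b) Q = 196.4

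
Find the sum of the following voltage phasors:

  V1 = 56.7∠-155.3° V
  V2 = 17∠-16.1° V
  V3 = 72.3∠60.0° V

Step 1 — Convert each phasor to rectangular form:
  V1 = 56.7·(cos(-155.3°) + j·sin(-155.3°)) = -51.51 - j23.69 V
  V2 = 17·(cos(-16.1°) + j·sin(-16.1°)) = 16.33 - j4.714 V
  V3 = 72.3·(cos(60.0°) + j·sin(60.0°)) = 36.15 + j62.61 V
Step 2 — Sum components: V_total = 0.9708 + j34.21 V.
Step 3 — Convert to polar: |V_total| = 34.22 V, ∠V_total = 88.4°.

V_total = 34.22∠88.4° V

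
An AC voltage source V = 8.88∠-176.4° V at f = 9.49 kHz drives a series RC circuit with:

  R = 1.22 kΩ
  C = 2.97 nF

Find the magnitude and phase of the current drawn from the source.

Step 1 — Angular frequency: ω = 2π·f = 2π·9490 = 5.963e+04 rad/s.
Step 2 — Component impedances:
  R: Z = R = 1220 Ω
  C: Z = 1/(jωC) = -j/(ω·C) = 0 - j5647 Ω
Step 3 — Series combination: Z_total = R + C = 1220 - j5647 Ω = 5777∠-77.8° Ω.
Step 4 — Source phasor: V = 8.88∠-176.4° V = -8.862 - j0.5576 V.
Step 5 — Ohm's law: I = V / Z_total = (-8.862 - j0.5576) / (1220 - j5647) = -0.0002296 - j0.00152 A.
Step 6 — Convert to polar: |I| = 0.001537 A, ∠I = -98.6°.

I = 0.001537∠-98.6° A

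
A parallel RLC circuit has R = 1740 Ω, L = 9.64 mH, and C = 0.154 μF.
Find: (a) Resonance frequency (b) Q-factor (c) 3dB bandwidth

Step 1 — Resonance: ω₀ = 1/√(LC) = 1/√(0.00964·1.54e-07) = 2.595e+04 rad/s.
Step 2 — f₀ = ω₀/(2π) = 4131 Hz.
Step 3 — Parallel Q: Q = R/(ω₀L) = 1740/(2.595e+04·0.00964) = 6.955.
Step 4 — Bandwidth: Δω = ω₀/Q = 3732 rad/s; BW = Δω/(2π) = 594 Hz.

(a) f₀ = 4131 Hz  (b) Q = 6.955  (c) BW = 594 Hz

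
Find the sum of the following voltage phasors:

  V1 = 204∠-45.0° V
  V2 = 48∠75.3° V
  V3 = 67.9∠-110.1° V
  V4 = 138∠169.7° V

Step 1 — Convert each phasor to rectangular form:
  V1 = 204·(cos(-45.0°) + j·sin(-45.0°)) = 144.2 - j144.2 V
  V2 = 48·(cos(75.3°) + j·sin(75.3°)) = 12.18 + j46.43 V
  V3 = 67.9·(cos(-110.1°) + j·sin(-110.1°)) = -23.33 - j63.76 V
  V4 = 138·(cos(169.7°) + j·sin(169.7°)) = -135.8 + j24.67 V
Step 2 — Sum components: V_total = -2.68 - j136.9 V.
Step 3 — Convert to polar: |V_total| = 136.9 V, ∠V_total = -91.1°.

V_total = 136.9∠-91.1° V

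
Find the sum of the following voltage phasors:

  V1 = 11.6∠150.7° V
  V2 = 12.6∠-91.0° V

Step 1 — Convert each phasor to rectangular form:
  V1 = 11.6·(cos(150.7°) + j·sin(150.7°)) = -10.12 + j5.677 V
  V2 = 12.6·(cos(-91.0°) + j·sin(-91.0°)) = -0.2199 - j12.6 V
Step 2 — Sum components: V_total = -10.34 - j6.921 V.
Step 3 — Convert to polar: |V_total| = 12.44 V, ∠V_total = -146.2°.

V_total = 12.44∠-146.2° V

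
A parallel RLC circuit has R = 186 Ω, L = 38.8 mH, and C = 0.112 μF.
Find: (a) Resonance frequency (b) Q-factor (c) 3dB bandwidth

Step 1 — Resonance: ω₀ = 1/√(LC) = 1/√(0.0388·1.12e-07) = 1.517e+04 rad/s.
Step 2 — f₀ = ω₀/(2π) = 2414 Hz.
Step 3 — Parallel Q: Q = R/(ω₀L) = 186/(1.517e+04·0.0388) = 0.316.
Step 4 — Bandwidth: Δω = ω₀/Q = 4.8e+04 rad/s; BW = Δω/(2π) = 7640 Hz.

(a) f₀ = 2414 Hz  (b) Q = 0.316  (c) BW = 7640 Hz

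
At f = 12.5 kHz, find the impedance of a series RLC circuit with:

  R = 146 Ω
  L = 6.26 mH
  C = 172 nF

Step 1 — Angular frequency: ω = 2π·f = 2π·1.25e+04 = 7.854e+04 rad/s.
Step 2 — Component impedances:
  R: Z = R = 146 Ω
  L: Z = jωL = j·7.854e+04·0.00626 = 0 + j491.7 Ω
  C: Z = 1/(jωC) = -j/(ω·C) = 0 - j74.03 Ω
Step 3 — Series combination: Z_total = R + L + C = 146 + j417.6 Ω = 442.4∠70.7° Ω.

Z = 146 + j417.6 Ω = 442.4∠70.7° Ω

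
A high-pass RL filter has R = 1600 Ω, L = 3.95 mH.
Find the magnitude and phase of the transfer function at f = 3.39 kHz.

Step 1 — Angular frequency: ω = 2π·3390 = 2.13e+04 rad/s.
Step 2 — Transfer function: H(jω) = jωL/(R + jωL).
Step 3 — Numerator jωL = j·84.13; denominator R + jωL = 1600 + j84.13.
Step 4 — H = 0.002757 + j0.05244.
Step 5 — Magnitude: |H| = 0.05251 (-25.6 dB); phase: φ = 87.0°.

|H| = 0.05251 (-25.6 dB), φ = 87.0°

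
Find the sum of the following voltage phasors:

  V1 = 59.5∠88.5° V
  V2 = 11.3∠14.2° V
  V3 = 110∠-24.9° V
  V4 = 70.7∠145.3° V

Step 1 — Convert each phasor to rectangular form:
  V1 = 59.5·(cos(88.5°) + j·sin(88.5°)) = 1.558 + j59.48 V
  V2 = 11.3·(cos(14.2°) + j·sin(14.2°)) = 10.95 + j2.772 V
  V3 = 110·(cos(-24.9°) + j·sin(-24.9°)) = 99.77 - j46.31 V
  V4 = 70.7·(cos(145.3°) + j·sin(145.3°)) = -58.13 + j40.25 V
Step 2 — Sum components: V_total = 54.16 + j56.19 V.
Step 3 — Convert to polar: |V_total| = 78.04 V, ∠V_total = 46.1°.

V_total = 78.04∠46.1° V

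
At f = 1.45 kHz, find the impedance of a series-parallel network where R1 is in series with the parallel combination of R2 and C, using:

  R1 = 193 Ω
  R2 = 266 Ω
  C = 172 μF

Step 1 — Angular frequency: ω = 2π·f = 2π·1450 = 9111 rad/s.
Step 2 — Component impedances:
  R1: Z = R = 193 Ω
  R2: Z = R = 266 Ω
  C: Z = 1/(jωC) = -j/(ω·C) = 0 - j0.6382 Ω
Step 3 — Parallel branch: R2 || C = 1/(1/R2 + 1/C) = 0.001531 - j0.6381 Ω.
Step 4 — Series with R1: Z_total = R1 + (R2 || C) = 193 - j0.6381 Ω = 193∠-0.2° Ω.

Z = 193 - j0.6381 Ω = 193∠-0.2° Ω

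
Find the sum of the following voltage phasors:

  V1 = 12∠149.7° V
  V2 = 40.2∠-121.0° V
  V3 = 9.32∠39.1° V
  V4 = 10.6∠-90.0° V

Step 1 — Convert each phasor to rectangular form:
  V1 = 12·(cos(149.7°) + j·sin(149.7°)) = -10.36 + j6.054 V
  V2 = 40.2·(cos(-121.0°) + j·sin(-121.0°)) = -20.7 - j34.46 V
  V3 = 9.32·(cos(39.1°) + j·sin(39.1°)) = 7.233 + j5.878 V
  V4 = 10.6·(cos(-90.0°) + j·sin(-90.0°)) = 0 - j10.6 V
Step 2 — Sum components: V_total = -23.83 - j33.13 V.
Step 3 — Convert to polar: |V_total| = 40.81 V, ∠V_total = -125.7°.

V_total = 40.81∠-125.7° V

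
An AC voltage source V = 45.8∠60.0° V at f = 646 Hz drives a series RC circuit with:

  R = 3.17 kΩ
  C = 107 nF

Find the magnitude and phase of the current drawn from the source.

Step 1 — Angular frequency: ω = 2π·f = 2π·646 = 4059 rad/s.
Step 2 — Component impedances:
  R: Z = R = 3170 Ω
  C: Z = 1/(jωC) = -j/(ω·C) = 0 - j2303 Ω
Step 3 — Series combination: Z_total = R + C = 3170 - j2303 Ω = 3918∠-36.0° Ω.
Step 4 — Source phasor: V = 45.8∠60.0° V = 22.9 + j39.66 V.
Step 5 — Ohm's law: I = V / Z_total = (22.9 + j39.66) / (3170 - j2303) = -0.00122 + j0.01163 A.
Step 6 — Convert to polar: |I| = 0.01169 A, ∠I = 96.0°.

I = 0.01169∠96.0° A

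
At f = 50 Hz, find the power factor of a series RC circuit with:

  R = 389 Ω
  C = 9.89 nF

Step 1 — Angular frequency: ω = 2π·f = 2π·50 = 314.2 rad/s.
Step 2 — Component impedances:
  R: Z = R = 389 Ω
  C: Z = 1/(jωC) = -j/(ω·C) = 0 - j3.219e+05 Ω
Step 3 — Series combination: Z_total = R + C = 389 - j3.219e+05 Ω = 3.219e+05∠-89.9° Ω.
Step 4 — Power factor: PF = cos(φ) = Re(Z)/|Z| = 389/3.2185e+05 = 0.001209.
Step 5 — Type: Im(Z) = -3.219e+05 ⇒ leading (phase φ = -89.9°).

PF = 0.001209 (leading, φ = -89.9°)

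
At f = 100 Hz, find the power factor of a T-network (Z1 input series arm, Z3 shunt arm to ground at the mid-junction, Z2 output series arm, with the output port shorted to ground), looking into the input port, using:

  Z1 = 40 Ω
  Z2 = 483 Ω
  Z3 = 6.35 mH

Step 1 — Angular frequency: ω = 2π·f = 2π·100 = 628.3 rad/s.
Step 2 — Component impedances:
  Z1: Z = R = 40 Ω
  Z2: Z = R = 483 Ω
  Z3: Z = jωL = j·628.3·0.00635 = 0 + j3.99 Ω
Step 3 — With the output port shorted to ground, the output series arm Z2 runs from the junction to ground; the shunt arm Z3 also runs from the junction to ground. They appear in parallel: Z3 || Z2 = 0.03296 + j3.99 Ω.
Step 4 — Series with input arm Z1: Z_in = Z1 + (Z3 || Z2) = 40.03 + j3.99 Ω = 40.23∠5.7° Ω.
Step 5 — Power factor: PF = cos(φ) = Re(Z)/|Z| = 40.033/40.231 = 0.9951.
Step 6 — Type: Im(Z) = 3.99 ⇒ lagging (phase φ = 5.7°).

PF = 0.9951 (lagging, φ = 5.7°)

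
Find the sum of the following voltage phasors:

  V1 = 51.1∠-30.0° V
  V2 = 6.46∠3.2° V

Step 1 — Convert each phasor to rectangular form:
  V1 = 51.1·(cos(-30.0°) + j·sin(-30.0°)) = 44.25 - j25.55 V
  V2 = 6.46·(cos(3.2°) + j·sin(3.2°)) = 6.45 + j0.3606 V
Step 2 — Sum components: V_total = 50.7 - j25.19 V.
Step 3 — Convert to polar: |V_total| = 56.62 V, ∠V_total = -26.4°.

V_total = 56.62∠-26.4° V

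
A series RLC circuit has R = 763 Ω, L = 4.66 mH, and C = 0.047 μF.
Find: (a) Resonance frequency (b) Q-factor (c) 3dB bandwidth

Step 1 — Resonance condition Im(Z)=0 gives ω₀ = 1/√(LC).
Step 2 — ω₀ = 1/√(0.00466·4.7e-08) = 6.757e+04 rad/s.
Step 3 — f₀ = ω₀/(2π) = 1.075e+04 Hz.
Step 4 — Series Q: Q = ω₀L/R = 6.757e+04·0.00466/763 = 0.4127.
Step 5 — 3dB bandwidth: Δω = ω₀/Q = 1.637e+05 rad/s; BW = Δω/(2π) = 2.606e+04 Hz.

(a) f₀ = 1.075e+04 Hz  (b) Q = 0.4127  (c) BW = 2.606e+04 Hz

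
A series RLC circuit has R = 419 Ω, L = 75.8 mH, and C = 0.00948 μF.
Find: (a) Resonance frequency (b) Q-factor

Step 1 — Resonance condition Im(Z)=0 gives ω₀ = 1/√(LC).
Step 2 — ω₀ = 1/√(0.0758·9.48e-09) = 3.73e+04 rad/s.
Step 3 — f₀ = ω₀/(2π) = 5937 Hz.
Step 4 — Series Q: Q = ω₀L/R = 3.73e+04·0.0758/419 = 6.749.

(a) f₀ = 5937 Hz  (b) Q = 6.749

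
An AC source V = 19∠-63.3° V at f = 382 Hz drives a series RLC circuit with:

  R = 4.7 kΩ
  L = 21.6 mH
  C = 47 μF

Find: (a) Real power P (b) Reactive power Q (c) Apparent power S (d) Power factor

Step 1 — Angular frequency: ω = 2π·f = 2π·382 = 2400 rad/s.
Step 2 — Component impedances:
  R: Z = R = 4700 Ω
  L: Z = jωL = j·2400·0.0216 = 0 + j51.84 Ω
  C: Z = 1/(jωC) = -j/(ω·C) = 0 - j8.865 Ω
Step 3 — Series combination: Z_total = R + L + C = 4700 + j42.98 Ω = 4700∠0.5° Ω.
Step 4 — Source phasor: V = 19∠-63.3° V = 8.537 - j16.97 V.
Step 5 — Current: I = V / Z = 0.001783 - j0.003628 A = 0.004042∠-63.8° A.
Step 6 — Complex power: S = V·I* = 0.0768 + j0.0007023 VA.
Step 7 — Real power: P = Re(S) = 0.0768 W.
Step 8 — Reactive power: Q = Im(S) = 0.0007023 VAR.
Step 9 — Apparent power: |S| = 0.07681 VA.
Step 10 — Power factor: PF = P/|S| = 1 (lagging).

(a) P = 0.0768 W  (b) Q = 0.0007023 VAR  (c) S = 0.07681 VA  (d) PF = 1 (lagging)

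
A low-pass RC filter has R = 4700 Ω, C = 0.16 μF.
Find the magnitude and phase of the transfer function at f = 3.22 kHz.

Step 1 — Angular frequency: ω = 2π·3220 = 2.023e+04 rad/s.
Step 2 — Transfer function: H(jω) = 1/(1 + jωRC).
Step 3 — Denominator: 1 + jωRC = 1 + j·2.023e+04·4700·1.6e-07 = 1 + j15.21.
Step 4 — H = 0.004302 - j0.06544.
Step 5 — Magnitude: |H| = 0.06559 (-23.7 dB); phase: φ = -86.2°.

|H| = 0.06559 (-23.7 dB), φ = -86.2°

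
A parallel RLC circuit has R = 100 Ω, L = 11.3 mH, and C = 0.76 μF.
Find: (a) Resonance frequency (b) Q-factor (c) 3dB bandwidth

Step 1 — Resonance: ω₀ = 1/√(LC) = 1/√(0.0113·7.6e-07) = 1.079e+04 rad/s.
Step 2 — f₀ = ω₀/(2π) = 1717 Hz.
Step 3 — Parallel Q: Q = R/(ω₀L) = 100/(1.079e+04·0.0113) = 0.8201.
Step 4 — Bandwidth: Δω = ω₀/Q = 1.316e+04 rad/s; BW = Δω/(2π) = 2094 Hz.

(a) f₀ = 1717 Hz  (b) Q = 0.8201  (c) BW = 2094 Hz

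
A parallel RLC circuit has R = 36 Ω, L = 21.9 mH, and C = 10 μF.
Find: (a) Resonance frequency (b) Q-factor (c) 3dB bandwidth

Step 1 — Resonance: ω₀ = 1/√(LC) = 1/√(0.0219·1e-05) = 2137 rad/s.
Step 2 — f₀ = ω₀/(2π) = 340.1 Hz.
Step 3 — Parallel Q: Q = R/(ω₀L) = 36/(2137·0.0219) = 0.7693.
Step 4 — Bandwidth: Δω = ω₀/Q = 2778 rad/s; BW = Δω/(2π) = 442.1 Hz.

(a) f₀ = 340.1 Hz  (b) Q = 0.7693  (c) BW = 442.1 Hz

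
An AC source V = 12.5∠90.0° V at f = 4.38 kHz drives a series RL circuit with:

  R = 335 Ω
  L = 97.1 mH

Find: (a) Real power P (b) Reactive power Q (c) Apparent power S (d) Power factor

Step 1 — Angular frequency: ω = 2π·f = 2π·4380 = 2.752e+04 rad/s.
Step 2 — Component impedances:
  R: Z = R = 335 Ω
  L: Z = jωL = j·2.752e+04·0.0971 = 0 + j2672 Ω
Step 3 — Series combination: Z_total = R + L = 335 + j2672 Ω = 2693∠82.9° Ω.
Step 4 — Source phasor: V = 12.5∠90.0° V = 0 + j12.5 V.
Step 5 — Current: I = V / Z = 0.004605 + j0.0005773 A = 0.004641∠7.1° A.
Step 6 — Complex power: S = V·I* = 0.007217 + j0.05757 VA.
Step 7 — Real power: P = Re(S) = 0.007217 W.
Step 8 — Reactive power: Q = Im(S) = 0.05757 VAR.
Step 9 — Apparent power: |S| = 0.05802 VA.
Step 10 — Power factor: PF = P/|S| = 0.1244 (lagging).

(a) P = 0.007217 W  (b) Q = 0.05757 VAR  (c) S = 0.05802 VA  (d) PF = 0.1244 (lagging)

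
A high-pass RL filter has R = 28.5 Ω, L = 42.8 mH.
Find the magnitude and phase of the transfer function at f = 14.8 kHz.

Step 1 — Angular frequency: ω = 2π·1.48e+04 = 9.299e+04 rad/s.
Step 2 — Transfer function: H(jω) = jωL/(R + jωL).
Step 3 — Numerator jωL = j·3980; denominator R + jωL = 28.5 + j3980.
Step 4 — H = 0.9999 + j0.00716.
Step 5 — Magnitude: |H| = 1 (-0.0 dB); phase: φ = 0.4°.

|H| = 1 (-0.0 dB), φ = 0.4°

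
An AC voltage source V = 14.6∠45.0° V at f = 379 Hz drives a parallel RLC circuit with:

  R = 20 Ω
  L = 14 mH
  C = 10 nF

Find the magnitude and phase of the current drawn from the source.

Step 1 — Angular frequency: ω = 2π·f = 2π·379 = 2381 rad/s.
Step 2 — Component impedances:
  R: Z = R = 20 Ω
  L: Z = jωL = j·2381·0.014 = 0 + j33.34 Ω
  C: Z = 1/(jωC) = -j/(ω·C) = 0 - j4.199e+04 Ω
Step 3 — Parallel combination: 1/Z_total = 1/R + 1/L + 1/C; Z_total = 14.71 + j8.82 Ω = 17.15∠30.9° Ω.
Step 4 — Source phasor: V = 14.6∠45.0° V = 10.32 + j10.32 V.
Step 5 — Ohm's law: I = V / Z_total = (10.32 + j10.32) / (14.71 + j8.82) = 0.8256 + j0.2068 A.
Step 6 — Convert to polar: |I| = 0.8511 A, ∠I = 14.1°.

I = 0.8511∠14.1° A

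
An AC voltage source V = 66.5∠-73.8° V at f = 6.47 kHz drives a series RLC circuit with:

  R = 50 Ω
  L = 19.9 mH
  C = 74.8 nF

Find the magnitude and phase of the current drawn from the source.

Step 1 — Angular frequency: ω = 2π·f = 2π·6470 = 4.065e+04 rad/s.
Step 2 — Component impedances:
  R: Z = R = 50 Ω
  L: Z = jωL = j·4.065e+04·0.0199 = 0 + j809 Ω
  C: Z = 1/(jωC) = -j/(ω·C) = 0 - j328.9 Ω
Step 3 — Series combination: Z_total = R + L + C = 50 + j480.1 Ω = 482.7∠84.1° Ω.
Step 4 — Source phasor: V = 66.5∠-73.8° V = 18.55 - j63.86 V.
Step 5 — Ohm's law: I = V / Z_total = (18.55 - j63.86) / (50 + j480.1) = -0.1276 - j0.05193 A.
Step 6 — Convert to polar: |I| = 0.1378 A, ∠I = -157.9°.

I = 0.1378∠-157.9° A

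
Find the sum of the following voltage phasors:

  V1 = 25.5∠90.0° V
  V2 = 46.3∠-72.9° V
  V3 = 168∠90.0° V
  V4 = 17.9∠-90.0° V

Step 1 — Convert each phasor to rectangular form:
  V1 = 25.5·(cos(90.0°) + j·sin(90.0°)) = 0 + j25.5 V
  V2 = 46.3·(cos(-72.9°) + j·sin(-72.9°)) = 13.61 - j44.25 V
  V3 = 168·(cos(90.0°) + j·sin(90.0°)) = 0 + j168 V
  V4 = 17.9·(cos(-90.0°) + j·sin(-90.0°)) = 0 - j17.9 V
Step 2 — Sum components: V_total = 13.61 + j131.3 V.
Step 3 — Convert to polar: |V_total| = 132.1 V, ∠V_total = 84.1°.

V_total = 132.1∠84.1° V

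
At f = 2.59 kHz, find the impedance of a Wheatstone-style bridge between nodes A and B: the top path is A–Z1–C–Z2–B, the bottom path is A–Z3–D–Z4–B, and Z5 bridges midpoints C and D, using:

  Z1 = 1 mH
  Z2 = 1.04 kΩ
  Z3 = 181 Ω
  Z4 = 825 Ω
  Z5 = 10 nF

Step 1 — Angular frequency: ω = 2π·f = 2π·2590 = 1.627e+04 rad/s.
Step 2 — Component impedances:
  Z1: Z = jωL = j·1.627e+04·0.001 = 0 + j16.27 Ω
  Z2: Z = R = 1040 Ω
  Z3: Z = R = 181 Ω
  Z4: Z = R = 825 Ω
  Z5: Z = 1/(jωC) = -j/(ω·C) = 0 - j6145 Ω
Step 3 — Bridge requires nodal analysis (the Z5 bridge couples midpoints C and D, so the two paths cannot be reduced to a simple series/parallel combination). Setting node B to ground and injecting 1 A at node A, the 3-node admittance system at A, C, D solves to V_A = Z_AB = 511.1 + j2.571 Ω = 511.1∠0.3° Ω.

Z = 511.1 + j2.571 Ω = 511.1∠0.3° Ω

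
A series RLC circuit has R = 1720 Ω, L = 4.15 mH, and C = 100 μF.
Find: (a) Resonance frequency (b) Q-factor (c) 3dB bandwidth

Step 1 — Resonance: ω₀ = 1/√(LC) = 1/√(0.00415·0.0001) = 1552 rad/s.
Step 2 — f₀ = ω₀/(2π) = 247.1 Hz.
Step 3 — Series Q: Q = ω₀L/R = 1552·0.00415/1720 = 0.003745.
Step 4 — Bandwidth: Δω = ω₀/Q = 4.145e+05 rad/s; BW = Δω/(2π) = 6.596e+04 Hz.

(a) f₀ = 247.1 Hz  (b) Q = 0.003745  (c) BW = 6.596e+04 Hz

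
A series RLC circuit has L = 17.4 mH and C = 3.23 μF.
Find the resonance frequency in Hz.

Step 1 — Resonance condition Im(Z)=0 gives ω₀ = 1/√(LC).
Step 2 — ω₀ = 1/√(0.0174·3.23e-06) = 4218 rad/s.
Step 3 — f₀ = ω₀/(2π) = 671.3 Hz.

f₀ = 671.3 Hz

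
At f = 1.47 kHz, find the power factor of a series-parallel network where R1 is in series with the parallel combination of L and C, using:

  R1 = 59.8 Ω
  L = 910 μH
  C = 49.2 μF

Step 1 — Angular frequency: ω = 2π·f = 2π·1470 = 9236 rad/s.
Step 2 — Component impedances:
  R1: Z = R = 59.8 Ω
  L: Z = jωL = j·9236·0.00091 = 0 + j8.405 Ω
  C: Z = 1/(jωC) = -j/(ω·C) = 0 - j2.201 Ω
Step 3 — Parallel branch: L || C = 1/(1/L + 1/C) = 0 - j2.981 Ω.
Step 4 — Series with R1: Z_total = R1 + (L || C) = 59.8 - j2.981 Ω = 59.87∠-2.9° Ω.
Step 5 — Power factor: PF = cos(φ) = Re(Z)/|Z| = 59.8/59.87 = 0.9988.
Step 6 — Type: Im(Z) = -2.981 ⇒ leading (phase φ = -2.9°).

PF = 0.9988 (leading, φ = -2.9°)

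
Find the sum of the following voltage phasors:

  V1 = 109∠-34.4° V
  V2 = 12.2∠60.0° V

Step 1 — Convert each phasor to rectangular form:
  V1 = 109·(cos(-34.4°) + j·sin(-34.4°)) = 89.94 - j61.58 V
  V2 = 12.2·(cos(60.0°) + j·sin(60.0°)) = 6.1 + j10.57 V
Step 2 — Sum components: V_total = 96.04 - j51.02 V.
Step 3 — Convert to polar: |V_total| = 108.7 V, ∠V_total = -28.0°.

V_total = 108.7∠-28.0° V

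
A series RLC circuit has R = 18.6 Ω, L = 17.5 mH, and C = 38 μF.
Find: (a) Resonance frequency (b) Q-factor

Step 1 — Resonance condition Im(Z)=0 gives ω₀ = 1/√(LC).
Step 2 — ω₀ = 1/√(0.0175·3.8e-05) = 1226 rad/s.
Step 3 — f₀ = ω₀/(2π) = 195.2 Hz.
Step 4 — Series Q: Q = ω₀L/R = 1226·0.0175/18.6 = 1.154.

(a) f₀ = 195.2 Hz  (b) Q = 1.154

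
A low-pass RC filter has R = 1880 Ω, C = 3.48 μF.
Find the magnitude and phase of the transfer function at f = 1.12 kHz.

Step 1 — Angular frequency: ω = 2π·1120 = 7037 rad/s.
Step 2 — Transfer function: H(jω) = 1/(1 + jωRC).
Step 3 — Denominator: 1 + jωRC = 1 + j·7037·1880·3.48e-06 = 1 + j46.04.
Step 4 — H = 0.0004715 - j0.02171.
Step 5 — Magnitude: |H| = 0.02172 (-33.3 dB); phase: φ = -88.8°.

|H| = 0.02172 (-33.3 dB), φ = -88.8°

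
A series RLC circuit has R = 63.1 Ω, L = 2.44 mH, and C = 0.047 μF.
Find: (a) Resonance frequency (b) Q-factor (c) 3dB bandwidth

Step 1 — Resonance: ω₀ = 1/√(LC) = 1/√(0.00244·4.7e-08) = 9.338e+04 rad/s.
Step 2 — f₀ = ω₀/(2π) = 1.486e+04 Hz.
Step 3 — Series Q: Q = ω₀L/R = 9.338e+04·0.00244/63.1 = 3.611.
Step 4 — Bandwidth: Δω = ω₀/Q = 2.586e+04 rad/s; BW = Δω/(2π) = 4116 Hz.

(a) f₀ = 1.486e+04 Hz  (b) Q = 3.611  (c) BW = 4116 Hz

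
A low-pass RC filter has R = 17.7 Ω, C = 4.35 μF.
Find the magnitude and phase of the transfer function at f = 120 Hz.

Step 1 — Angular frequency: ω = 2π·120 = 754 rad/s.
Step 2 — Transfer function: H(jω) = 1/(1 + jωRC).
Step 3 — Denominator: 1 + jωRC = 1 + j·754·17.7·4.35e-06 = 1 + j0.05805.
Step 4 — H = 0.9966 - j0.05786.
Step 5 — Magnitude: |H| = 0.9983 (-0.0 dB); phase: φ = -3.3°.

|H| = 0.9983 (-0.0 dB), φ = -3.3°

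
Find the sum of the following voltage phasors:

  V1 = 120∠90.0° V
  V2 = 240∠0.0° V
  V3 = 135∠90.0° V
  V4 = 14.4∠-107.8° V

Step 1 — Convert each phasor to rectangular form:
  V1 = 120·(cos(90.0°) + j·sin(90.0°)) = 0 + j120 V
  V2 = 240·(cos(0.0°) + j·sin(0.0°)) = 240 V
  V3 = 135·(cos(90.0°) + j·sin(90.0°)) = 0 + j135 V
  V4 = 14.4·(cos(-107.8°) + j·sin(-107.8°)) = -4.402 - j13.71 V
Step 2 — Sum components: V_total = 235.6 + j241.3 V.
Step 3 — Convert to polar: |V_total| = 337.2 V, ∠V_total = 45.7°.

V_total = 337.2∠45.7° V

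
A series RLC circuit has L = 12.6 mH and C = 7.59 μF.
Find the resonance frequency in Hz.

Step 1 — Resonance condition Im(Z)=0 gives ω₀ = 1/√(LC).
Step 2 — ω₀ = 1/√(0.0126·7.59e-06) = 3234 rad/s.
Step 3 — f₀ = ω₀/(2π) = 514.7 Hz.

f₀ = 514.7 Hz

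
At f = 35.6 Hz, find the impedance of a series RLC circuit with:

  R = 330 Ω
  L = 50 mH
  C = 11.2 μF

Step 1 — Angular frequency: ω = 2π·f = 2π·35.6 = 223.7 rad/s.
Step 2 — Component impedances:
  R: Z = R = 330 Ω
  L: Z = jωL = j·223.7·0.05 = 0 + j11.18 Ω
  C: Z = 1/(jωC) = -j/(ω·C) = 0 - j399.2 Ω
Step 3 — Series combination: Z_total = R + L + C = 330 - j388 Ω = 509.3∠-49.6° Ω.

Z = 330 - j388 Ω = 509.3∠-49.6° Ω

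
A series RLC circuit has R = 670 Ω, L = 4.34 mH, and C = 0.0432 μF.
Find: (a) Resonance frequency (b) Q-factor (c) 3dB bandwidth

Step 1 — Resonance condition Im(Z)=0 gives ω₀ = 1/√(LC).
Step 2 — ω₀ = 1/√(0.00434·4.32e-08) = 7.303e+04 rad/s.
Step 3 — f₀ = ω₀/(2π) = 1.162e+04 Hz.
Step 4 — Series Q: Q = ω₀L/R = 7.303e+04·0.00434/670 = 0.4731.
Step 5 — 3dB bandwidth: Δω = ω₀/Q = 1.544e+05 rad/s; BW = Δω/(2π) = 2.457e+04 Hz.

(a) f₀ = 1.162e+04 Hz  (b) Q = 0.4731  (c) BW = 2.457e+04 Hz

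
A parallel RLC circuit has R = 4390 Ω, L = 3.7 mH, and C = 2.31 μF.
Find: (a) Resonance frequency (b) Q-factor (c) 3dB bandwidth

Step 1 — Resonance: ω₀ = 1/√(LC) = 1/√(0.0037·2.31e-06) = 1.082e+04 rad/s.
Step 2 — f₀ = ω₀/(2π) = 1722 Hz.
Step 3 — Parallel Q: Q = R/(ω₀L) = 4390/(1.082e+04·0.0037) = 109.7.
Step 4 — Bandwidth: Δω = ω₀/Q = 98.61 rad/s; BW = Δω/(2π) = 15.69 Hz.

(a) f₀ = 1722 Hz  (b) Q = 109.7  (c) BW = 15.69 Hz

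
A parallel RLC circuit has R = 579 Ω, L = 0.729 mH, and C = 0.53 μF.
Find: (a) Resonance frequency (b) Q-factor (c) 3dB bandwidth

Step 1 — Resonance: ω₀ = 1/√(LC) = 1/√(0.000729·5.3e-07) = 5.087e+04 rad/s.
Step 2 — f₀ = ω₀/(2π) = 8097 Hz.
Step 3 — Parallel Q: Q = R/(ω₀L) = 579/(5.087e+04·0.000729) = 15.61.
Step 4 — Bandwidth: Δω = ω₀/Q = 3259 rad/s; BW = Δω/(2π) = 518.6 Hz.

(a) f₀ = 8097 Hz  (b) Q = 15.61  (c) BW = 518.6 Hz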